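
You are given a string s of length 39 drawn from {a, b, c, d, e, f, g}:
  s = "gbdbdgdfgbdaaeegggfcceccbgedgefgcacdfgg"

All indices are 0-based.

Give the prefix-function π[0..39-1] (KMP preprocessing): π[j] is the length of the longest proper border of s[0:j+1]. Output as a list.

[0, 0, 0, 0, 0, 1, 0, 0, 1, 2, 3, 0, 0, 0, 0, 1, 1, 1, 0, 0, 0, 0, 0, 0, 0, 1, 0, 0, 1, 0, 0, 1, 0, 0, 0, 0, 0, 1, 1]

π[0] = 0
j=1 s[j]='b': π[1]=0 (border '')
j=2 s[j]='d': π[2]=0 (border '')
j=3 s[j]='b': π[3]=0 (border '')
j=4 s[j]='d': π[4]=0 (border '')
j=5 s[j]='g': π[5]=1 (border 'g')
j=6 s[j]='d': k: 1→0; π[6]=0 (border '')
j=7 s[j]='f': π[7]=0 (border '')
j=8 s[j]='g': π[8]=1 (border 'g')
j=9 s[j]='b': π[9]=2 (border 'gb')
j=10 s[j]='d': π[10]=3 (border 'gbd')
j=11 s[j]='a': k: 3→0; π[11]=0 (border '')
j=12 s[j]='a': π[12]=0 (border '')
j=13 s[j]='e': π[13]=0 (border '')
j=14 s[j]='e': π[14]=0 (border '')
j=15 s[j]='g': π[15]=1 (border 'g')
j=16 s[j]='g': k: 1→0; π[16]=1 (border 'g')
j=17 s[j]='g': k: 1→0; π[17]=1 (border 'g')
j=18 s[j]='f': k: 1→0; π[18]=0 (border '')
j=19 s[j]='c': π[19]=0 (border '')
j=20 s[j]='c': π[20]=0 (border '')
j=21 s[j]='e': π[21]=0 (border '')
j=22 s[j]='c': π[22]=0 (border '')
j=23 s[j]='c': π[23]=0 (border '')
j=24 s[j]='b': π[24]=0 (border '')
j=25 s[j]='g': π[25]=1 (border 'g')
j=26 s[j]='e': k: 1→0; π[26]=0 (border '')
j=27 s[j]='d': π[27]=0 (border '')
j=28 s[j]='g': π[28]=1 (border 'g')
j=29 s[j]='e': k: 1→0; π[29]=0 (border '')
j=30 s[j]='f': π[30]=0 (border '')
j=31 s[j]='g': π[31]=1 (border 'g')
j=32 s[j]='c': k: 1→0; π[32]=0 (border '')
j=33 s[j]='a': π[33]=0 (border '')
j=34 s[j]='c': π[34]=0 (border '')
j=35 s[j]='d': π[35]=0 (border '')
j=36 s[j]='f': π[36]=0 (border '')
j=37 s[j]='g': π[37]=1 (border 'g')
j=38 s[j]='g': k: 1→0; π[38]=1 (border 'g')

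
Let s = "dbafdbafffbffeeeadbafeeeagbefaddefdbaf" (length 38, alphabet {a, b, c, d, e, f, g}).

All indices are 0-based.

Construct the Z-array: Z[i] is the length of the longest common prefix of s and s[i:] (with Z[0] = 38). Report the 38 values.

[38, 0, 0, 0, 4, 0, 0, 0, 0, 0, 0, 0, 0, 0, 0, 0, 0, 4, 0, 0, 0, 0, 0, 0, 0, 0, 0, 0, 0, 0, 1, 1, 0, 0, 4, 0, 0, 0]

Z[0]=38
i=1: fresh scan; Z[1]=0
i=2: fresh scan; Z[2]=0
i=3: fresh scan; Z[3]=0
i=4: fresh scan; Z[4]=4 extend→box=[4,8)
i=5: min(r-i=3, Z[1]=0)=0; Z[5]=0
i=6: min(r-i=2, Z[2]=0)=0; Z[6]=0
i=7: min(r-i=1, Z[3]=0)=0; Z[7]=0
i=8: fresh scan; Z[8]=0
i=9: fresh scan; Z[9]=0
i=10: fresh scan; Z[10]=0
i=11: fresh scan; Z[11]=0
i=12: fresh scan; Z[12]=0
i=13: fresh scan; Z[13]=0
i=14: fresh scan; Z[14]=0
i=15: fresh scan; Z[15]=0
i=16: fresh scan; Z[16]=0
i=17: fresh scan; Z[17]=4 extend→box=[17,21)
i=18: min(r-i=3, Z[1]=0)=0; Z[18]=0
i=19: min(r-i=2, Z[2]=0)=0; Z[19]=0
i=20: min(r-i=1, Z[3]=0)=0; Z[20]=0
i=21: fresh scan; Z[21]=0
i=22: fresh scan; Z[22]=0
i=23: fresh scan; Z[23]=0
i=24: fresh scan; Z[24]=0
i=25: fresh scan; Z[25]=0
i=26: fresh scan; Z[26]=0
i=27: fresh scan; Z[27]=0
i=28: fresh scan; Z[28]=0
i=29: fresh scan; Z[29]=0
i=30: fresh scan; Z[30]=1 extend→box=[30,31)
i=31: fresh scan; Z[31]=1 extend→box=[31,32)
i=32: fresh scan; Z[32]=0
i=33: fresh scan; Z[33]=0
i=34: fresh scan; Z[34]=4 extend→box=[34,38)
i=35: min(r-i=3, Z[1]=0)=0; Z[35]=0
i=36: min(r-i=2, Z[2]=0)=0; Z[36]=0
i=37: min(r-i=1, Z[3]=0)=0; Z[37]=0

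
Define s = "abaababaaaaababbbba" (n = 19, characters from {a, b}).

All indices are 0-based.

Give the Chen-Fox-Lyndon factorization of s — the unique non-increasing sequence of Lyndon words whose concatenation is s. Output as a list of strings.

emit factor 1: 'ab' (i=0, period=2)
emit factor 2: 'aabab' (i=2, period=5)
emit factor 3: 'aaaaababbbb' (i=7, period=11)
emit factor 4: 'a' (i=18, period=1)

["ab", "aabab", "aaaaababbbb", "a"]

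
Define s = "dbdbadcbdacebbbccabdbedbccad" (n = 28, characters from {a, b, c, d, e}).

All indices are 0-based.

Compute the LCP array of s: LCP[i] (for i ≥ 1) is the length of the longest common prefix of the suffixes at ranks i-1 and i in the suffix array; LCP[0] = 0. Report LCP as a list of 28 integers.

[0, 1, 1, 2, 0, 1, 2, 1, 4, 1, 2, 3, 1, 0, 2, 1, 1, 3, 1, 0, 1, 1, 2, 2, 2, 1, 0, 1]

rank→(start, suffix):
  0 → (17, 'abdbedbccad')
  1 → (9, 'acebbbccabdbedbccad')
  2 → (26, 'ad')
  3 → (4, 'adcbdacebbbccabdbedbccad')
  4 → (3, 'badcbdacebbbccabdbedbccad')
  5 → (12, 'bbbccabdbedbccad')
  6 → (13, 'bbccabdbedbccad')
  7 → (14, 'bccabdbedbccad')
  8 → (23, 'bccad')
  9 → (7, 'bdacebbbccabdbedbccad')
  10 → (1, 'bdbadcbdacebbbccabdbedbccad')
  11 → (18, 'bdbedbccad')
  12 → (20, 'bedbccad')
  13 → (16, 'cabdbedbccad')
  14 → (25, 'cad')
  15 → (6, 'cbdacebbbccabdbedbccad')
  16 → (15, 'ccabdbedbccad')
  17 → (24, 'ccad')
  18 → (10, 'cebbbccabdbedbccad')
  19 → (27, 'd')
  20 → (8, 'dacebbbccabdbedbccad')
  21 → (2, 'dbadcbdacebbbccabdbedbccad')
  22 → (22, 'dbccad')
  23 → (0, 'dbdbadcbdacebbbccabdbedbccad')
  24 → (19, 'dbedbccad')
  25 → (5, 'dcbdacebbbccabdbedbccad')
  26 → (11, 'ebbbccabdbedbccad')
  27 → (21, 'edbccad')

SA = [17, 9, 26, 4, 3, 12, 13, 14, 23, 7, 1, 18, 20, 16, 25, 6, 15, 24, 10, 27, 8, 2, 22, 0, 19, 5, 11, 21]
rank  pair      lcp
   1  s[17:],s[9:]  1  'a'
   2  s[9:],s[26:]  1  'a'
   3  s[26:],s[4:]  2  'ad'
   4  s[4:],s[3:]  0  ''
   5  s[3:],s[12:]  1  'b'
   6  s[12:],s[13:]  2  'bb'
   7  s[13:],s[14:]  1  'b'
   8  s[14:],s[23:]  4  'bcca'
   9  s[23:],s[7:]  1  'b'
  10  s[7:],s[1:]  2  'bd'
  11  s[1:],s[18:]  3  'bdb'
  12  s[18:],s[20:]  1  'b'
  13  s[20:],s[16:]  0  ''
  14  s[16:],s[25:]  2  'ca'
  15  s[25:],s[6:]  1  'c'
  16  s[6:],s[15:]  1  'c'
  17  s[15:],s[24:]  3  'cca'
  18  s[24:],s[10:]  1  'c'
  19  s[10:],s[27:]  0  ''
  20  s[27:],s[8:]  1  'd'
  21  s[8:],s[2:]  1  'd'
  22  s[2:],s[22:]  2  'db'
  23  s[22:],s[0:]  2  'db'
  24  s[0:],s[19:]  2  'db'
  25  s[19:],s[5:]  1  'd'
  26  s[5:],s[11:]  0  ''
  27  s[11:],s[21:]  1  'e'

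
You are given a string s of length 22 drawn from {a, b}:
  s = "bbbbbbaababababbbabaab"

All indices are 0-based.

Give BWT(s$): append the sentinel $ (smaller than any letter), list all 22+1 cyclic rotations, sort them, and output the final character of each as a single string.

rank  rotation                 last
    0  $bbbbbbaababababbbabaab  b
    1  aab$bbbbbbaababababbbab  b
    2  aababababbbabaab$bbbbbb  b
    3  ab$bbbbbbaababababbbaba  a
    4  abaab$bbbbbbaababababbb  b
    5  ababababbbabaab$bbbbbba  a
    6  abababbbabaab$bbbbbbaab  b
    7  ababbbabaab$bbbbbbaabab  b
    8  abbbabaab$bbbbbbaababab  b
    9  b$bbbbbbaababababbbabaa  a
   10  baab$bbbbbbaababababbba  a
   11  baababababbbabaab$bbbbb  b
   12  babaab$bbbbbbaababababb  b
   13  babababbbabaab$bbbbbbaa  a
   14  bababbbabaab$bbbbbbaaba  a
   15  babbbabaab$bbbbbbaababa  a
   16  bbaababababbbabaab$bbbb  b
   17  bbabaab$bbbbbbaabababab  b
   18  bbbaababababbbabaab$bbb  b
   19  bbbabaab$bbbbbbaabababa  a
   20  bbbbaababababbbabaab$bb  b
   21  bbbbbaababababbbabaab$b  b
   22  bbbbbbaababababbbabaab$  $

bbbababbbaabbaaabbbabb$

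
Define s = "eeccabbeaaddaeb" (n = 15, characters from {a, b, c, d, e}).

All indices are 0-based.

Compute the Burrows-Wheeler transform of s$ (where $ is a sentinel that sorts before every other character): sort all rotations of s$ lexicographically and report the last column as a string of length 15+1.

becadeabcedabae$

rank  rotation          last
    0  $eeccabbeaaddaeb  b
    1  aaddaeb$eeccabbe  e
    2  abbeaaddaeb$eecc  c
    3  addaeb$eeccabbea  a
    4  aeb$eeccabbeaadd  d
    5  b$eeccabbeaaddae  e
    6  bbeaaddaeb$eecca  a
    7  beaaddaeb$eeccab  b
    8  cabbeaaddaeb$eec  c
    9  ccabbeaaddaeb$ee  e
   10  daeb$eeccabbeaad  d
   11  ddaeb$eeccabbeaa  a
   12  eaaddaeb$eeccabb  b
   13  eb$eeccabbeaadda  a
   14  eccabbeaaddaeb$e  e
   15  eeccabbeaaddaeb$  $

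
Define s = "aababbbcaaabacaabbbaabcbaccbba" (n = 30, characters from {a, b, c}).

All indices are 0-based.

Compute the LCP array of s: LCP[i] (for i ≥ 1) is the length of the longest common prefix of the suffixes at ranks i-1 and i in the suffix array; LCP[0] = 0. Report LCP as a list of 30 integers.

[0, 1, 2, 4, 3, 3, 1, 3, 2, 4, 2, 1, 2, 0, 2, 2, 2, 3, 1, 3, 2, 3, 2, 1, 2, 0, 3, 1, 2, 1]

rank→(start, suffix):
  0 → (29, 'a')
  1 → (8, 'aaabacaabbbaabcbaccbba')
  2 → (0, 'aababbbcaaabacaabbbaabcbaccbba')
  3 → (9, 'aabacaabbbaabcbaccbba')
  4 → (14, 'aabbbaabcbaccbba')
  5 → (19, 'aabcbaccbba')
  6 → (1, 'ababbbcaaabacaabbbaabcbaccbba')
  7 → (10, 'abacaabbbaabcbaccbba')
  8 → (15, 'abbbaabcbaccbba')
  9 → (3, 'abbbcaaabacaabbbaabcbaccbba')
  10 → (20, 'abcbaccbba')
  11 → (12, 'acaabbbaabcbaccbba')
  12 → (24, 'accbba')
  13 → (28, 'ba')
  14 → (18, 'baabcbaccbba')
  15 → (2, 'babbbcaaabacaabbbaabcbaccbba')
  16 → (11, 'bacaabbbaabcbaccbba')
  17 → (23, 'baccbba')
  18 → (27, 'bba')
  19 → (17, 'bbaabcbaccbba')
  20 → (16, 'bbbaabcbaccbba')
  21 → (4, 'bbbcaaabacaabbbaabcbaccbba')
  22 → (5, 'bbcaaabacaabbbaabcbaccbba')
  23 → (6, 'bcaaabacaabbbaabcbaccbba')
  24 → (21, 'bcbaccbba')
  25 → (7, 'caaabacaabbbaabcbaccbba')
  26 → (13, 'caabbbaabcbaccbba')
  27 → (22, 'cbaccbba')
  28 → (26, 'cbba')
  29 → (25, 'ccbba')

SA = [29, 8, 0, 9, 14, 19, 1, 10, 15, 3, 20, 12, 24, 28, 18, 2, 11, 23, 27, 17, 16, 4, 5, 6, 21, 7, 13, 22, 26, 25]
[i] adj suffixes → lcp
  [1] 29/8 → 1 ('a')
  [2] 8/0 → 2 ('aa')
  [3] 0/9 → 4 ('aaba')
  [4] 9/14 → 3 ('aab')
  [5] 14/19 → 3 ('aab')
  [6] 19/1 → 1 ('a')
  [7] 1/10 → 3 ('aba')
  [8] 10/15 → 2 ('ab')
  [9] 15/3 → 4 ('abbb')
  [10] 3/20 → 2 ('ab')
  [11] 20/12 → 1 ('a')
  [12] 12/24 → 2 ('ac')
  [13] 24/28 → 0 ('')
  [14] 28/18 → 2 ('ba')
  [15] 18/2 → 2 ('ba')
  [16] 2/11 → 2 ('ba')
  [17] 11/23 → 3 ('bac')
  [18] 23/27 → 1 ('b')
  [19] 27/17 → 3 ('bba')
  [20] 17/16 → 2 ('bb')
  [21] 16/4 → 3 ('bbb')
  [22] 4/5 → 2 ('bb')
  [23] 5/6 → 1 ('b')
  [24] 6/21 → 2 ('bc')
  [25] 21/7 → 0 ('')
  [26] 7/13 → 3 ('caa')
  [27] 13/22 → 1 ('c')
  [28] 22/26 → 2 ('cb')
  [29] 26/25 → 1 ('c')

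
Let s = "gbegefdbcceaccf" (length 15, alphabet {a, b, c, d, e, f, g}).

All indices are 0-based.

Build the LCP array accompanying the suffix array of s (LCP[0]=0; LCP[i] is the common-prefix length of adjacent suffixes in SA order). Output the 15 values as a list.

[0, 0, 1, 0, 2, 1, 1, 0, 0, 1, 1, 0, 1, 0, 1]

rank | idx | suffix
   0 |  11 | accf
   1 |   7 | bcceaccf
   2 |   1 | begefdbcceaccf
   3 |   8 | cceaccf
   4 |  12 | ccf
   5 |   9 | ceaccf
   6 |  13 | cf
   7 |   6 | dbcceaccf
   8 |  10 | eaccf
   9 |   4 | efdbcceaccf
  10 |   2 | egefdbcceaccf
  11 |  14 | f
  12 |   5 | fdbcceaccf
  13 |   0 | gbegefdbcceaccf
  14 |   3 | gefdbcceaccf

SA = [11, 7, 1, 8, 12, 9, 13, 6, 10, 4, 2, 14, 5, 0, 3]
i: (SA[i-1],SA[i]) lcp shared
  1: (11,7) 0 ''
  2: (7,1) 1 'b'
  3: (1,8) 0 ''
  4: (8,12) 2 'cc'
  5: (12,9) 1 'c'
  6: (9,13) 1 'c'
  7: (13,6) 0 ''
  8: (6,10) 0 ''
  9: (10,4) 1 'e'
  10: (4,2) 1 'e'
  11: (2,14) 0 ''
  12: (14,5) 1 'f'
  13: (5,0) 0 ''
  14: (0,3) 1 'g'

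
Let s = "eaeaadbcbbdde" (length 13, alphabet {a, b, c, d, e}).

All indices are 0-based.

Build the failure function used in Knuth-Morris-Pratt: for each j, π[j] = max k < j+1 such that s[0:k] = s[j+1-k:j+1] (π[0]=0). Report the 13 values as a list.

[0, 0, 1, 2, 0, 0, 0, 0, 0, 0, 0, 0, 1]

π[0] = 0
j=1 s[j]='a': π[1]=0 (border '')
j=2 s[j]='e': π[2]=1 (border 'e')
j=3 s[j]='a': π[3]=2 (border 'ea')
j=4 s[j]='a': k: 2→0; π[4]=0 (border '')
j=5 s[j]='d': π[5]=0 (border '')
j=6 s[j]='b': π[6]=0 (border '')
j=7 s[j]='c': π[7]=0 (border '')
j=8 s[j]='b': π[8]=0 (border '')
j=9 s[j]='b': π[9]=0 (border '')
j=10 s[j]='d': π[10]=0 (border '')
j=11 s[j]='d': π[11]=0 (border '')
j=12 s[j]='e': π[12]=1 (border 'e')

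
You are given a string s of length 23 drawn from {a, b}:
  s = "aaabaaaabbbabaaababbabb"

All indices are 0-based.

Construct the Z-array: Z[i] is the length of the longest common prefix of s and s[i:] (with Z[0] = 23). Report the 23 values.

[23, 2, 1, 0, 3, 4, 2, 1, 0, 0, 0, 1, 0, 5, 2, 1, 0, 1, 0, 0, 1, 0, 0]

Z[0]=23
i=1: i≥r, start 0; Z[1]=2 extend→box=[1,3)
i=2: min(r-i=1, Z[1]=2)=1; Z[2]=1
i=3: i≥r, start 0; Z[3]=0
i=4: i≥r, start 0; Z[4]=3 extend→box=[4,7)
i=5: min(r-i=2, Z[1]=2)=2; Z[5]=4 extend→box=[5,9)
i=6: min(r-i=3, Z[1]=2)=2; Z[6]=2
i=7: min(r-i=2, Z[2]=1)=1; Z[7]=1
i=8: min(r-i=1, Z[3]=0)=0; Z[8]=0
i=9: i≥r, start 0; Z[9]=0
i=10: i≥r, start 0; Z[10]=0
i=11: i≥r, start 0; Z[11]=1 extend→box=[11,12)
i=12: i≥r, start 0; Z[12]=0
i=13: i≥r, start 0; Z[13]=5 extend→box=[13,18)
i=14: min(r-i=4, Z[1]=2)=2; Z[14]=2
i=15: min(r-i=3, Z[2]=1)=1; Z[15]=1
i=16: min(r-i=2, Z[3]=0)=0; Z[16]=0
i=17: min(r-i=1, Z[4]=3)=1; Z[17]=1
i=18: i≥r, start 0; Z[18]=0
i=19: i≥r, start 0; Z[19]=0
i=20: i≥r, start 0; Z[20]=1 extend→box=[20,21)
i=21: i≥r, start 0; Z[21]=0
i=22: i≥r, start 0; Z[22]=0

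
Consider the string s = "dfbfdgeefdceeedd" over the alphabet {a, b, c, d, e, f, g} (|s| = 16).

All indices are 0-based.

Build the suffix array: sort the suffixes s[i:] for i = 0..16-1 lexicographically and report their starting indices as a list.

[2, 10, 15, 9, 14, 0, 4, 13, 12, 11, 6, 7, 1, 8, 3, 5]

rank→(start, suffix):
  0 → (2, 'bfdgeefdceeedd')
  1 → (10, 'ceeedd')
  2 → (15, 'd')
  3 → (9, 'dceeedd')
  4 → (14, 'dd')
  5 → (0, 'dfbfdgeefdceeedd')
  6 → (4, 'dgeefdceeedd')
  7 → (13, 'edd')
  8 → (12, 'eedd')
  9 → (11, 'eeedd')
  10 → (6, 'eefdceeedd')
  11 → (7, 'efdceeedd')
  12 → (1, 'fbfdgeefdceeedd')
  13 → (8, 'fdceeedd')
  14 → (3, 'fdgeefdceeedd')
  15 → (5, 'geefdceeedd')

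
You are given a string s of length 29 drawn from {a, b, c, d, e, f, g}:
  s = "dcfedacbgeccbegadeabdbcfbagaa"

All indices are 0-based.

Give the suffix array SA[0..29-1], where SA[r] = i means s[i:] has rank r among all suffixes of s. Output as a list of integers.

[28, 27, 18, 5, 15, 25, 24, 21, 19, 12, 7, 11, 6, 10, 22, 1, 4, 20, 0, 16, 17, 9, 3, 13, 23, 2, 26, 14, 8]

rank→(start, suffix):
  0 → (28, 'a')
  1 → (27, 'aa')
  2 → (18, 'abdbcfbagaa')
  3 → (5, 'acbgeccbegadeabdbcfbagaa')
  4 → (15, 'adeabdbcfbagaa')
  5 → (25, 'agaa')
  6 → (24, 'bagaa')
  7 → (21, 'bcfbagaa')
  8 → (19, 'bdbcfbagaa')
  9 → (12, 'begadeabdbcfbagaa')
  10 → (7, 'bgeccbegadeabdbcfbagaa')
  11 → (11, 'cbegadeabdbcfbagaa')
  12 → (6, 'cbgeccbegadeabdbcfbagaa')
  13 → (10, 'ccbegadeabdbcfbagaa')
  14 → (22, 'cfbagaa')
  15 → (1, 'cfedacbgeccbegadeabdbcfbagaa')
  16 → (4, 'dacbgeccbegadeabdbcfbagaa')
  17 → (20, 'dbcfbagaa')
  18 → (0, 'dcfedacbgeccbegadeabdbcfbagaa')
  19 → (16, 'deabdbcfbagaa')
  20 → (17, 'eabdbcfbagaa')
  21 → (9, 'eccbegadeabdbcfbagaa')
  22 → (3, 'edacbgeccbegadeabdbcfbagaa')
  23 → (13, 'egadeabdbcfbagaa')
  24 → (23, 'fbagaa')
  25 → (2, 'fedacbgeccbegadeabdbcfbagaa')
  26 → (26, 'gaa')
  27 → (14, 'gadeabdbcfbagaa')
  28 → (8, 'geccbegadeabdbcfbagaa')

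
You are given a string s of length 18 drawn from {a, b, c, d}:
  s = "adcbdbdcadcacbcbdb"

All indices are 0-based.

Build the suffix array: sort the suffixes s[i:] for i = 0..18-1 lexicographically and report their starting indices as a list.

[11, 8, 0, 17, 13, 15, 3, 5, 10, 7, 12, 14, 2, 16, 4, 9, 6, 1]

rank | idx | suffix
   0 |  11 | acbcbdb
   1 |   8 | adcacbcbdb
   2 |   0 | adcbdbdcadcacbcbdb
   3 |  17 | b
   4 |  13 | bcbdb
   5 |  15 | bdb
   6 |   3 | bdbdcadcacbcbdb
   7 |   5 | bdcadcacbcbdb
   8 |  10 | cacbcbdb
   9 |   7 | cadcacbcbdb
  10 |  12 | cbcbdb
  11 |  14 | cbdb
  12 |   2 | cbdbdcadcacbcbdb
  13 |  16 | db
  14 |   4 | dbdcadcacbcbdb
  15 |   9 | dcacbcbdb
  16 |   6 | dcadcacbcbdb
  17 |   1 | dcbdbdcadcacbcbdb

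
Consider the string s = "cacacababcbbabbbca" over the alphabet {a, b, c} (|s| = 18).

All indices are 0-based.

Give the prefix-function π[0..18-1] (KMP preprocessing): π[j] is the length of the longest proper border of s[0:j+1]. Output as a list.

[0, 0, 1, 2, 3, 4, 0, 0, 0, 1, 0, 0, 0, 0, 0, 0, 1, 2]

π[0] = 0
j=1 s[j]='a': π[1]=0 (border '')
j=2 s[j]='c': π[2]=1 (border 'c')
j=3 s[j]='a': π[3]=2 (border 'ca')
j=4 s[j]='c': π[4]=3 (border 'cac')
j=5 s[j]='a': π[5]=4 (border 'caca')
j=6 s[j]='b': k: 4→2→0; π[6]=0 (border '')
j=7 s[j]='a': π[7]=0 (border '')
j=8 s[j]='b': π[8]=0 (border '')
j=9 s[j]='c': π[9]=1 (border 'c')
j=10 s[j]='b': k: 1→0; π[10]=0 (border '')
j=11 s[j]='b': π[11]=0 (border '')
j=12 s[j]='a': π[12]=0 (border '')
j=13 s[j]='b': π[13]=0 (border '')
j=14 s[j]='b': π[14]=0 (border '')
j=15 s[j]='b': π[15]=0 (border '')
j=16 s[j]='c': π[16]=1 (border 'c')
j=17 s[j]='a': π[17]=2 (border 'ca')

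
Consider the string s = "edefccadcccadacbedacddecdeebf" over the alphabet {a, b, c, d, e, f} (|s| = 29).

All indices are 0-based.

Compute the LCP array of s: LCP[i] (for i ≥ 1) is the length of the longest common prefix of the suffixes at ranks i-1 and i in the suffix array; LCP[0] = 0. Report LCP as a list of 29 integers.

[0, 2, 1, 2, 0, 1, 0, 3, 1, 1, 4, 2, 1, 2, 0, 3, 1, 1, 1, 2, 2, 0, 1, 1, 2, 1, 1, 0, 1]

rank→(start, suffix):
  0 → (13, 'acbedacddecdeebf')
  1 → (18, 'acddecdeebf')
  2 → (11, 'adacbedacddecdeebf')
  3 → (6, 'adcccadacbedacddecdeebf')
  4 → (15, 'bedacddecdeebf')
  5 → (27, 'bf')
  6 → (10, 'cadacbedacddecdeebf')
  7 → (5, 'cadcccadacbedacddecdeebf')
  8 → (14, 'cbedacddecdeebf')
  9 → (9, 'ccadacbedacddecdeebf')
  10 → (4, 'ccadcccadacbedacddecdeebf')
  11 → (8, 'cccadacbedacddecdeebf')
  12 → (19, 'cddecdeebf')
  13 → (23, 'cdeebf')
  14 → (12, 'dacbedacddecdeebf')
  15 → (17, 'dacddecdeebf')
  16 → (7, 'dcccadacbedacddecdeebf')
  17 → (20, 'ddecdeebf')
  18 → (21, 'decdeebf')
  19 → (24, 'deebf')
  20 → (1, 'defccadcccadacbedacddecdeebf')
  21 → (26, 'ebf')
  22 → (22, 'ecdeebf')
  23 → (16, 'edacddecdeebf')
  24 → (0, 'edefccadcccadacbedacddecdeebf')
  25 → (25, 'eebf')
  26 → (2, 'efccadcccadacbedacddecdeebf')
  27 → (28, 'f')
  28 → (3, 'fccadcccadacbedacddecdeebf')

SA = [13, 18, 11, 6, 15, 27, 10, 5, 14, 9, 4, 8, 19, 23, 12, 17, 7, 20, 21, 24, 1, 26, 22, 16, 0, 25, 2, 28, 3]
[i] adj suffixes → lcp
  [1] 13/18 → 2 ('ac')
  [2] 18/11 → 1 ('a')
  [3] 11/6 → 2 ('ad')
  [4] 6/15 → 0 ('')
  [5] 15/27 → 1 ('b')
  [6] 27/10 → 0 ('')
  [7] 10/5 → 3 ('cad')
  [8] 5/14 → 1 ('c')
  [9] 14/9 → 1 ('c')
  [10] 9/4 → 4 ('ccad')
  [11] 4/8 → 2 ('cc')
  [12] 8/19 → 1 ('c')
  [13] 19/23 → 2 ('cd')
  [14] 23/12 → 0 ('')
  [15] 12/17 → 3 ('dac')
  [16] 17/7 → 1 ('d')
  [17] 7/20 → 1 ('d')
  [18] 20/21 → 1 ('d')
  [19] 21/24 → 2 ('de')
  [20] 24/1 → 2 ('de')
  [21] 1/26 → 0 ('')
  [22] 26/22 → 1 ('e')
  [23] 22/16 → 1 ('e')
  [24] 16/0 → 2 ('ed')
  [25] 0/25 → 1 ('e')
  [26] 25/2 → 1 ('e')
  [27] 2/28 → 0 ('')
  [28] 28/3 → 1 ('f')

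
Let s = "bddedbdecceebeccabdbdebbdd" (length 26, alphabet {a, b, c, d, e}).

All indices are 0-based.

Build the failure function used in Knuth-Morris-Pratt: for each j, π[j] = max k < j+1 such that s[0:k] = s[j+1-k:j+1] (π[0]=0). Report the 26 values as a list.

π[0] = 0
j=1 s[j]='d': π[1]=0 (border '')
j=2 s[j]='d': π[2]=0 (border '')
j=3 s[j]='e': π[3]=0 (border '')
j=4 s[j]='d': π[4]=0 (border '')
j=5 s[j]='b': π[5]=1 (border 'b')
j=6 s[j]='d': π[6]=2 (border 'bd')
j=7 s[j]='e': k: 2→0; π[7]=0 (border '')
j=8 s[j]='c': π[8]=0 (border '')
j=9 s[j]='c': π[9]=0 (border '')
j=10 s[j]='e': π[10]=0 (border '')
j=11 s[j]='e': π[11]=0 (border '')
j=12 s[j]='b': π[12]=1 (border 'b')
j=13 s[j]='e': k: 1→0; π[13]=0 (border '')
j=14 s[j]='c': π[14]=0 (border '')
j=15 s[j]='c': π[15]=0 (border '')
j=16 s[j]='a': π[16]=0 (border '')
j=17 s[j]='b': π[17]=1 (border 'b')
j=18 s[j]='d': π[18]=2 (border 'bd')
j=19 s[j]='b': k: 2→0; π[19]=1 (border 'b')
j=20 s[j]='d': π[20]=2 (border 'bd')
j=21 s[j]='e': k: 2→0; π[21]=0 (border '')
j=22 s[j]='b': π[22]=1 (border 'b')
j=23 s[j]='b': k: 1→0; π[23]=1 (border 'b')
j=24 s[j]='d': π[24]=2 (border 'bd')
j=25 s[j]='d': π[25]=3 (border 'bdd')

[0, 0, 0, 0, 0, 1, 2, 0, 0, 0, 0, 0, 1, 0, 0, 0, 0, 1, 2, 1, 2, 0, 1, 1, 2, 3]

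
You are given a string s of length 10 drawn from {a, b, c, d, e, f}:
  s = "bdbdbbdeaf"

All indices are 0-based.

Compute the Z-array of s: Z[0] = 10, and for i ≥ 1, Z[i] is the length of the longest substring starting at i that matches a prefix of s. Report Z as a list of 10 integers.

[10, 0, 3, 0, 1, 2, 0, 0, 0, 0]

Z[0]=10
i=1: outside box; Z[1]=0
i=2: outside box; Z[2]=3 grow→box=[2,5)
i=3: min(r-i=2, Z[1]=0)=0; Z[3]=0
i=4: min(r-i=1, Z[2]=3)=1; Z[4]=1
i=5: outside box; Z[5]=2 grow→box=[5,7)
i=6: min(r-i=1, Z[1]=0)=0; Z[6]=0
i=7: outside box; Z[7]=0
i=8: outside box; Z[8]=0
i=9: outside box; Z[9]=0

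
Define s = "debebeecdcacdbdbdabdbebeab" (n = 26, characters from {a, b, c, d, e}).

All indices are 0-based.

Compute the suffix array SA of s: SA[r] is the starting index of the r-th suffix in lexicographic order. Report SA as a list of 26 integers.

[24, 17, 10, 25, 15, 13, 18, 22, 20, 2, 4, 9, 11, 7, 16, 14, 12, 19, 8, 0, 23, 21, 1, 3, 6, 5]

rank | idx | suffix
   0 |  24 | ab
   1 |  17 | abdbebeab
   2 |  10 | acdbdbdabdbebeab
   3 |  25 | b
   4 |  15 | bdabdbebeab
   5 |  13 | bdbdabdbebeab
   6 |  18 | bdbebeab
   7 |  22 | beab
   8 |  20 | bebeab
   9 |   2 | bebeecdcacdbdbdabdbebeab
  10 |   4 | beecdcacdbdbdabdbebeab
  11 |   9 | cacdbdbdabdbebeab
  12 |  11 | cdbdbdabdbebeab
  13 |   7 | cdcacdbdbdabdbebeab
  14 |  16 | dabdbebeab
  15 |  14 | dbdabdbebeab
  16 |  12 | dbdbdabdbebeab
  17 |  19 | dbebeab
  18 |   8 | dcacdbdbdabdbebeab
  19 |   0 | debebeecdcacdbdbdabdbebeab
  20 |  23 | eab
  21 |  21 | ebeab
  22 |   1 | ebebeecdcacdbdbdabdbebeab
  23 |   3 | ebeecdcacdbdbdabdbebeab
  24 |   6 | ecdcacdbdbdabdbebeab
  25 |   5 | eecdcacdbdbdabdbebeab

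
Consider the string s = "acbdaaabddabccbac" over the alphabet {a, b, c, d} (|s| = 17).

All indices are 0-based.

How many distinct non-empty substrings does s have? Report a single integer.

rank | idx | suffix
   0 |   4 | aaabddabccbac
   1 |   5 | aabddabccbac
   2 |  10 | abccbac
   3 |   6 | abddabccbac
   4 |  15 | ac
   5 |   0 | acbdaaabddabccbac
   6 |  14 | bac
   7 |  11 | bccbac
   8 |   2 | bdaaabddabccbac
   9 |   7 | bddabccbac
  10 |  16 | c
  11 |  13 | cbac
  12 |   1 | cbdaaabddabccbac
  13 |  12 | ccbac
  14 |   3 | daaabddabccbac
  15 |   9 | dabccbac
  16 |   8 | ddabccbac

SA = [4, 5, 10, 6, 15, 0, 14, 11, 2, 7, 16, 13, 1, 12, 3, 9, 8]
i: (SA[i-1],SA[i]) lcp shared
  1: (4,5) 2 'aa'
  2: (5,10) 1 'a'
  3: (10,6) 2 'ab'
  4: (6,15) 1 'a'
  5: (15,0) 2 'ac'
  6: (0,14) 0 ''
  7: (14,11) 1 'b'
  8: (11,2) 1 'b'
  9: (2,7) 2 'bd'
  10: (7,16) 0 ''
  11: (16,13) 1 'c'
  12: (13,1) 2 'cb'
  13: (1,12) 1 'c'
  14: (12,3) 0 ''
  15: (3,9) 2 'da'
  16: (9,8) 1 'd'

n(n+1)/2 = 17·18/2 = 153
Σ LCP = 0 + 2 + 1 + 2 + 1 + 2 + 0 + 1 + 1 + 2 + 0 + 1 + 2 + 1 + 0 + 2 + 1 = 19
distinct = 153 − 19 = 134

134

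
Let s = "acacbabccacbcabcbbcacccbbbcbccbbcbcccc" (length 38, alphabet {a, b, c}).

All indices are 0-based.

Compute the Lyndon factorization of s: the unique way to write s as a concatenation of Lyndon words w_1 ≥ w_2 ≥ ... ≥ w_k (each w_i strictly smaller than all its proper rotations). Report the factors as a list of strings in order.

["acacb", "abccacbc", "abcbbcacccbbbcbccbbcbcccc"]

emit factor 1: 'acacb' (i=0, period=5)
emit factor 2: 'abccacbc' (i=5, period=8)
emit factor 3: 'abcbbcacccbbbcbccbbcbcccc' (i=13, period=25)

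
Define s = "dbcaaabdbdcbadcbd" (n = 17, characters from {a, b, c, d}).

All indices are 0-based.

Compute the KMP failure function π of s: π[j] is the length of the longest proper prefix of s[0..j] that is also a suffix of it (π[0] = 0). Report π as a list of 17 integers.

[0, 0, 0, 0, 0, 0, 0, 1, 2, 1, 0, 0, 0, 1, 0, 0, 1]

π[0] = 0
j=1 s[j]='b': π[1]=0 (border '')
j=2 s[j]='c': π[2]=0 (border '')
j=3 s[j]='a': π[3]=0 (border '')
j=4 s[j]='a': π[4]=0 (border '')
j=5 s[j]='a': π[5]=0 (border '')
j=6 s[j]='b': π[6]=0 (border '')
j=7 s[j]='d': π[7]=1 (border 'd')
j=8 s[j]='b': π[8]=2 (border 'db')
j=9 s[j]='d': k: 2→0; π[9]=1 (border 'd')
j=10 s[j]='c': k: 1→0; π[10]=0 (border '')
j=11 s[j]='b': π[11]=0 (border '')
j=12 s[j]='a': π[12]=0 (border '')
j=13 s[j]='d': π[13]=1 (border 'd')
j=14 s[j]='c': k: 1→0; π[14]=0 (border '')
j=15 s[j]='b': π[15]=0 (border '')
j=16 s[j]='d': π[16]=1 (border 'd')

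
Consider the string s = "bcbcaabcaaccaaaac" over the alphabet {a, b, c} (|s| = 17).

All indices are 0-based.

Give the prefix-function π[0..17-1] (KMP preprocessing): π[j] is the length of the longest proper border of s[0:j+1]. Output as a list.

π[0] = 0
j=1 s[j]='c': π[1]=0 (border '')
j=2 s[j]='b': π[2]=1 (border 'b')
j=3 s[j]='c': π[3]=2 (border 'bc')
j=4 s[j]='a': k: 2→0; π[4]=0 (border '')
j=5 s[j]='a': π[5]=0 (border '')
j=6 s[j]='b': π[6]=1 (border 'b')
j=7 s[j]='c': π[7]=2 (border 'bc')
j=8 s[j]='a': k: 2→0; π[8]=0 (border '')
j=9 s[j]='a': π[9]=0 (border '')
j=10 s[j]='c': π[10]=0 (border '')
j=11 s[j]='c': π[11]=0 (border '')
j=12 s[j]='a': π[12]=0 (border '')
j=13 s[j]='a': π[13]=0 (border '')
j=14 s[j]='a': π[14]=0 (border '')
j=15 s[j]='a': π[15]=0 (border '')
j=16 s[j]='c': π[16]=0 (border '')

[0, 0, 1, 2, 0, 0, 1, 2, 0, 0, 0, 0, 0, 0, 0, 0, 0]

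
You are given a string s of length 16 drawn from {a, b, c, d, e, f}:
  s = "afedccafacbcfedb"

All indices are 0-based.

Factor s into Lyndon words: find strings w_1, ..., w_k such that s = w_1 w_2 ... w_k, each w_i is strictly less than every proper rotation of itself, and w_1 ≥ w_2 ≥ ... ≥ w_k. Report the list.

emit factor 1: 'afedcc' (i=0, period=6)
emit factor 2: 'af' (i=6, period=2)
emit factor 3: 'acbcfedb' (i=8, period=8)

["afedcc", "af", "acbcfedb"]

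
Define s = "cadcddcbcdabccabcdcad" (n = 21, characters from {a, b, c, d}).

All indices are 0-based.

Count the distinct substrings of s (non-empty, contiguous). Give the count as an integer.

201

rank→(start, suffix):
  0 → (10, 'abccabcdcad')
  1 → (14, 'abcdcad')
  2 → (19, 'ad')
  3 → (1, 'adcddcbcdabccabcdcad')
  4 → (11, 'bccabcdcad')
  5 → (7, 'bcdabccabcdcad')
  6 → (15, 'bcdcad')
  7 → (13, 'cabcdcad')
  8 → (18, 'cad')
  9 → (0, 'cadcddcbcdabccabcdcad')
  10 → (6, 'cbcdabccabcdcad')
  11 → (12, 'ccabcdcad')
  12 → (8, 'cdabccabcdcad')
  13 → (16, 'cdcad')
  14 → (3, 'cddcbcdabccabcdcad')
  15 → (20, 'd')
  16 → (9, 'dabccabcdcad')
  17 → (17, 'dcad')
  18 → (5, 'dcbcdabccabcdcad')
  19 → (2, 'dcddcbcdabccabcdcad')
  20 → (4, 'ddcbcdabccabcdcad')

SA = [10, 14, 19, 1, 11, 7, 15, 13, 18, 0, 6, 12, 8, 16, 3, 20, 9, 17, 5, 2, 4]
rank  pair      lcp
   1  s[10:],s[14:]  3  'abc'
   2  s[14:],s[19:]  1  'a'
   3  s[19:],s[1:]  2  'ad'
   4  s[1:],s[11:]  0  ''
   5  s[11:],s[7:]  2  'bc'
   6  s[7:],s[15:]  3  'bcd'
   7  s[15:],s[13:]  0  ''
   8  s[13:],s[18:]  2  'ca'
   9  s[18:],s[0:]  3  'cad'
  10  s[0:],s[6:]  1  'c'
  11  s[6:],s[12:]  1  'c'
  12  s[12:],s[8:]  1  'c'
  13  s[8:],s[16:]  2  'cd'
  14  s[16:],s[3:]  2  'cd'
  15  s[3:],s[20:]  0  ''
  16  s[20:],s[9:]  1  'd'
  17  s[9:],s[17:]  1  'd'
  18  s[17:],s[5:]  2  'dc'
  19  s[5:],s[2:]  2  'dc'
  20  s[2:],s[4:]  1  'd'

n(n+1)/2 = 21·22/2 = 231
Σ LCP = 0 + 3 + 1 + 2 + 0 + 2 + 3 + 0 + 2 + 3 + 1 + 1 + 1 + 2 + 2 + 0 + 1 + 1 + 2 + 2 + 1 = 30
distinct = 231 − 30 = 201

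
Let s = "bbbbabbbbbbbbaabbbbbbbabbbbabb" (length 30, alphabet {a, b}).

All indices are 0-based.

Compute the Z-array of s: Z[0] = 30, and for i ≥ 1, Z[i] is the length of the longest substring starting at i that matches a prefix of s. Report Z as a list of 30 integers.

[30, 3, 2, 1, 0, 4, 4, 4, 4, 5, 3, 2, 1, 0, 0, 4, 4, 4, 9, 3, 2, 1, 0, 7, 3, 2, 1, 0, 2, 1]

Z[0]=30
i=1: i≥r, start 0; Z[1]=3 extend→box=[1,4)
i=2: min(r-i=2, Z[1]=3)=2; Z[2]=2
i=3: min(r-i=1, Z[2]=2)=1; Z[3]=1
i=4: i≥r, start 0; Z[4]=0
i=5: i≥r, start 0; Z[5]=4 extend→box=[5,9)
i=6: min(r-i=3, Z[1]=3)=3; Z[6]=4 extend→box=[6,10)
i=7: min(r-i=3, Z[1]=3)=3; Z[7]=4 extend→box=[7,11)
i=8: min(r-i=3, Z[1]=3)=3; Z[8]=4 extend→box=[8,12)
i=9: min(r-i=3, Z[1]=3)=3; Z[9]=5 extend→box=[9,14)
i=10: min(r-i=4, Z[1]=3)=3; Z[10]=3
i=11: min(r-i=3, Z[2]=2)=2; Z[11]=2
i=12: min(r-i=2, Z[3]=1)=1; Z[12]=1
i=13: min(r-i=1, Z[4]=0)=0; Z[13]=0
i=14: i≥r, start 0; Z[14]=0
i=15: i≥r, start 0; Z[15]=4 extend→box=[15,19)
i=16: min(r-i=3, Z[1]=3)=3; Z[16]=4 extend→box=[16,20)
i=17: min(r-i=3, Z[1]=3)=3; Z[17]=4 extend→box=[17,21)
i=18: min(r-i=3, Z[1]=3)=3; Z[18]=9 extend→box=[18,27)
i=19: min(r-i=8, Z[1]=3)=3; Z[19]=3
i=20: min(r-i=7, Z[2]=2)=2; Z[20]=2
i=21: min(r-i=6, Z[3]=1)=1; Z[21]=1
i=22: min(r-i=5, Z[4]=0)=0; Z[22]=0
i=23: min(r-i=4, Z[5]=4)=4; Z[23]=7 extend→box=[23,30)
i=24: min(r-i=6, Z[1]=3)=3; Z[24]=3
i=25: min(r-i=5, Z[2]=2)=2; Z[25]=2
i=26: min(r-i=4, Z[3]=1)=1; Z[26]=1
i=27: min(r-i=3, Z[4]=0)=0; Z[27]=0
i=28: min(r-i=2, Z[5]=4)=2; Z[28]=2
i=29: min(r-i=1, Z[6]=4)=1; Z[29]=1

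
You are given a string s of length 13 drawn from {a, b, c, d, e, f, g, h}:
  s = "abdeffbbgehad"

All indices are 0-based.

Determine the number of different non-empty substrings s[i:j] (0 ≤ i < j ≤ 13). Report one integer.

rank→(start, suffix):
  0 → (0, 'abdeffbbgehad')
  1 → (11, 'ad')
  2 → (6, 'bbgehad')
  3 → (1, 'bdeffbbgehad')
  4 → (7, 'bgehad')
  5 → (12, 'd')
  6 → (2, 'deffbbgehad')
  7 → (3, 'effbbgehad')
  8 → (9, 'ehad')
  9 → (5, 'fbbgehad')
  10 → (4, 'ffbbgehad')
  11 → (8, 'gehad')
  12 → (10, 'had')

SA = [0, 11, 6, 1, 7, 12, 2, 3, 9, 5, 4, 8, 10]
i: (SA[i-1],SA[i]) lcp shared
  1: (0,11) 1 'a'
  2: (11,6) 0 ''
  3: (6,1) 1 'b'
  4: (1,7) 1 'b'
  5: (7,12) 0 ''
  6: (12,2) 1 'd'
  7: (2,3) 0 ''
  8: (3,9) 1 'e'
  9: (9,5) 0 ''
  10: (5,4) 1 'f'
  11: (4,8) 0 ''
  12: (8,10) 0 ''

n(n+1)/2 = 13·14/2 = 91
Σ LCP = 0 + 1 + 0 + 1 + 1 + 0 + 1 + 0 + 1 + 0 + 1 + 0 + 0 = 6
distinct = 91 − 6 = 85

85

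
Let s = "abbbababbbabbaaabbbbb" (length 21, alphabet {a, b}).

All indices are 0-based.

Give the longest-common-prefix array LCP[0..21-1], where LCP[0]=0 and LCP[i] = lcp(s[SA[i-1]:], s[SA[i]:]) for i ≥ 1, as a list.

rank→(start, suffix):
  0 → (13, 'aaabbbbb')
  1 → (14, 'aabbbbb')
  2 → (4, 'ababbbabbaaabbbbb')
  3 → (10, 'abbaaabbbbb')
  4 → (0, 'abbbababbbabbaaabbbbb')
  5 → (6, 'abbbabbaaabbbbb')
  6 → (15, 'abbbbb')
  7 → (20, 'b')
  8 → (12, 'baaabbbbb')
  9 → (3, 'bababbbabbaaabbbbb')
  10 → (9, 'babbaaabbbbb')
  11 → (5, 'babbbabbaaabbbbb')
  12 → (19, 'bb')
  13 → (11, 'bbaaabbbbb')
  14 → (2, 'bbababbbabbaaabbbbb')
  15 → (8, 'bbabbaaabbbbb')
  16 → (18, 'bbb')
  17 → (1, 'bbbababbbabbaaabbbbb')
  18 → (7, 'bbbabbaaabbbbb')
  19 → (17, 'bbbb')
  20 → (16, 'bbbbb')

SA = [13, 14, 4, 10, 0, 6, 15, 20, 12, 3, 9, 5, 19, 11, 2, 8, 18, 1, 7, 17, 16]
i: (SA[i-1],SA[i]) lcp shared
  1: (13,14) 2 'aa'
  2: (14,4) 1 'a'
  3: (4,10) 2 'ab'
  4: (10,0) 3 'abb'
  5: (0,6) 6 'abbbab'
  6: (6,15) 4 'abbb'
  7: (15,20) 0 ''
  8: (20,12) 1 'b'
  9: (12,3) 2 'ba'
  10: (3,9) 3 'bab'
  11: (9,5) 4 'babb'
  12: (5,19) 1 'b'
  13: (19,11) 2 'bb'
  14: (11,2) 3 'bba'
  15: (2,8) 4 'bbab'
  16: (8,18) 2 'bb'
  17: (18,1) 3 'bbb'
  18: (1,7) 5 'bbbab'
  19: (7,17) 3 'bbb'
  20: (17,16) 4 'bbbb'

[0, 2, 1, 2, 3, 6, 4, 0, 1, 2, 3, 4, 1, 2, 3, 4, 2, 3, 5, 3, 4]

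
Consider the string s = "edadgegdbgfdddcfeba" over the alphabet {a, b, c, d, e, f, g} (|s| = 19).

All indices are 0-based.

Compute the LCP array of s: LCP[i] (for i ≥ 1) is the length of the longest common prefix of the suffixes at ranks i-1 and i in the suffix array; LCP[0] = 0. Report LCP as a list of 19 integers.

[0, 1, 0, 1, 0, 0, 1, 1, 1, 2, 1, 0, 1, 1, 0, 1, 0, 1, 1]

rank→(start, suffix):
  0 → (18, 'a')
  1 → (2, 'adgegdbgfdddcfeba')
  2 → (17, 'ba')
  3 → (8, 'bgfdddcfeba')
  4 → (14, 'cfeba')
  5 → (1, 'dadgegdbgfdddcfeba')
  6 → (7, 'dbgfdddcfeba')
  7 → (13, 'dcfeba')
  8 → (12, 'ddcfeba')
  9 → (11, 'dddcfeba')
  10 → (3, 'dgegdbgfdddcfeba')
  11 → (16, 'eba')
  12 → (0, 'edadgegdbgfdddcfeba')
  13 → (5, 'egdbgfdddcfeba')
  14 → (10, 'fdddcfeba')
  15 → (15, 'feba')
  16 → (6, 'gdbgfdddcfeba')
  17 → (4, 'gegdbgfdddcfeba')
  18 → (9, 'gfdddcfeba')

SA = [18, 2, 17, 8, 14, 1, 7, 13, 12, 11, 3, 16, 0, 5, 10, 15, 6, 4, 9]
i: (SA[i-1],SA[i]) lcp shared
  1: (18,2) 1 'a'
  2: (2,17) 0 ''
  3: (17,8) 1 'b'
  4: (8,14) 0 ''
  5: (14,1) 0 ''
  6: (1,7) 1 'd'
  7: (7,13) 1 'd'
  8: (13,12) 1 'd'
  9: (12,11) 2 'dd'
  10: (11,3) 1 'd'
  11: (3,16) 0 ''
  12: (16,0) 1 'e'
  13: (0,5) 1 'e'
  14: (5,10) 0 ''
  15: (10,15) 1 'f'
  16: (15,6) 0 ''
  17: (6,4) 1 'g'
  18: (4,9) 1 'g'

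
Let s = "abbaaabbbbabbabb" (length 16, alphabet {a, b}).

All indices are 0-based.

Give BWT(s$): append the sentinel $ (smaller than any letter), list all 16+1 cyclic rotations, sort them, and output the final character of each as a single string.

bbab$babbbbaaabba

rank  rotation           last
    0  $abbaaabbbbabbabb  b
    1  aaabbbbabbabb$abb  b
    2  aabbbbabbabb$abba  a
    3  abb$abbaaabbbbabb  b
    4  abbaaabbbbabbabb$  $
    5  abbabb$abbaaabbbb  b
    6  abbbbabbabb$abbaa  a
    7  b$abbaaabbbbabbab  b
    8  baaabbbbabbabb$ab  b
    9  babb$abbaaabbbbab  b
   10  babbabb$abbaaabbb  b
   11  bb$abbaaabbbbabba  a
   12  bbaaabbbbabbabb$a  a
   13  bbabb$abbaaabbbba  a
   14  bbabbabb$abbaaabb  b
   15  bbbabbabb$abbaaab  b
   16  bbbbabbabb$abbaaa  a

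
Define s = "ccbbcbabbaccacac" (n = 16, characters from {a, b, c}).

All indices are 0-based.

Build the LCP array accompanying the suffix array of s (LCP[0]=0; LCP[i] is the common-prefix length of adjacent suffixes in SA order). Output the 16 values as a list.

[0, 1, 2, 2, 0, 2, 1, 2, 1, 0, 1, 3, 1, 2, 1, 2]

sorted suffixes:
  #0 SA[0]=6  'abbaccacac'
  #1 SA[1]=14  'ac'
  #2 SA[2]=12  'acac'
  #3 SA[3]=9  'accacac'
  #4 SA[4]=5  'babbaccacac'
  #5 SA[5]=8  'baccacac'
  #6 SA[6]=7  'bbaccacac'
  #7 SA[7]=2  'bbcbabbaccacac'
  #8 SA[8]=3  'bcbabbaccacac'
  #9 SA[9]=15  'c'
  #10 SA[10]=13  'cac'
  #11 SA[11]=11  'cacac'
  #12 SA[12]=4  'cbabbaccacac'
  #13 SA[13]=1  'cbbcbabbaccacac'
  #14 SA[14]=10  'ccacac'
  #15 SA[15]=0  'ccbbcbabbaccacac'

SA = [6, 14, 12, 9, 5, 8, 7, 2, 3, 15, 13, 11, 4, 1, 10, 0]
rank  pair      lcp
   1  s[6:],s[14:]  1  'a'
   2  s[14:],s[12:]  2  'ac'
   3  s[12:],s[9:]  2  'ac'
   4  s[9:],s[5:]  0  ''
   5  s[5:],s[8:]  2  'ba'
   6  s[8:],s[7:]  1  'b'
   7  s[7:],s[2:]  2  'bb'
   8  s[2:],s[3:]  1  'b'
   9  s[3:],s[15:]  0  ''
  10  s[15:],s[13:]  1  'c'
  11  s[13:],s[11:]  3  'cac'
  12  s[11:],s[4:]  1  'c'
  13  s[4:],s[1:]  2  'cb'
  14  s[1:],s[10:]  1  'c'
  15  s[10:],s[0:]  2  'cc'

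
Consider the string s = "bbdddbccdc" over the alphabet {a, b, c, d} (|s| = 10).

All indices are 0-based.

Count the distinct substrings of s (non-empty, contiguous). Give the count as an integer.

47

rank | idx | suffix
   0 |   0 | bbdddbccdc
   1 |   5 | bccdc
   2 |   1 | bdddbccdc
   3 |   9 | c
   4 |   6 | ccdc
   5 |   7 | cdc
   6 |   4 | dbccdc
   7 |   8 | dc
   8 |   3 | ddbccdc
   9 |   2 | dddbccdc

SA = [0, 5, 1, 9, 6, 7, 4, 8, 3, 2]
rank  pair      lcp
   1  s[0:],s[5:]  1  'b'
   2  s[5:],s[1:]  1  'b'
   3  s[1:],s[9:]  0  ''
   4  s[9:],s[6:]  1  'c'
   5  s[6:],s[7:]  1  'c'
   6  s[7:],s[4:]  0  ''
   7  s[4:],s[8:]  1  'd'
   8  s[8:],s[3:]  1  'd'
   9  s[3:],s[2:]  2  'dd'

n(n+1)/2 = 10·11/2 = 55
Σ LCP = 0 + 1 + 1 + 0 + 1 + 1 + 0 + 1 + 1 + 2 = 8
distinct = 55 − 8 = 47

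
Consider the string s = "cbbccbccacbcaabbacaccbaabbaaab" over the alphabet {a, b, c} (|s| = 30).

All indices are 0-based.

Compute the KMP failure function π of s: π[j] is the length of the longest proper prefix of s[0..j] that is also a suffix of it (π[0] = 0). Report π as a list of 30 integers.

π[0] = 0
j=1 s[j]='b': π[1]=0 (border '')
j=2 s[j]='b': π[2]=0 (border '')
j=3 s[j]='c': π[3]=1 (border 'c')
j=4 s[j]='c': k: 1→0; π[4]=1 (border 'c')
j=5 s[j]='b': π[5]=2 (border 'cb')
j=6 s[j]='c': k: 2→0; π[6]=1 (border 'c')
j=7 s[j]='c': k: 1→0; π[7]=1 (border 'c')
j=8 s[j]='a': k: 1→0; π[8]=0 (border '')
j=9 s[j]='c': π[9]=1 (border 'c')
j=10 s[j]='b': π[10]=2 (border 'cb')
j=11 s[j]='c': k: 2→0; π[11]=1 (border 'c')
j=12 s[j]='a': k: 1→0; π[12]=0 (border '')
j=13 s[j]='a': π[13]=0 (border '')
j=14 s[j]='b': π[14]=0 (border '')
j=15 s[j]='b': π[15]=0 (border '')
j=16 s[j]='a': π[16]=0 (border '')
j=17 s[j]='c': π[17]=1 (border 'c')
j=18 s[j]='a': k: 1→0; π[18]=0 (border '')
j=19 s[j]='c': π[19]=1 (border 'c')
j=20 s[j]='c': k: 1→0; π[20]=1 (border 'c')
j=21 s[j]='b': π[21]=2 (border 'cb')
j=22 s[j]='a': k: 2→0; π[22]=0 (border '')
j=23 s[j]='a': π[23]=0 (border '')
j=24 s[j]='b': π[24]=0 (border '')
j=25 s[j]='b': π[25]=0 (border '')
j=26 s[j]='a': π[26]=0 (border '')
j=27 s[j]='a': π[27]=0 (border '')
j=28 s[j]='a': π[28]=0 (border '')
j=29 s[j]='b': π[29]=0 (border '')

[0, 0, 0, 1, 1, 2, 1, 1, 0, 1, 2, 1, 0, 0, 0, 0, 0, 1, 0, 1, 1, 2, 0, 0, 0, 0, 0, 0, 0, 0]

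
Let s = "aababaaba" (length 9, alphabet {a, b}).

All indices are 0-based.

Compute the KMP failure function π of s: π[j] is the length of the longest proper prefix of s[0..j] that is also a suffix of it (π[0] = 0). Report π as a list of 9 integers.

π[0] = 0
j=1 s[j]='a': π[1]=1 (border 'a')
j=2 s[j]='b': k: 1→0; π[2]=0 (border '')
j=3 s[j]='a': π[3]=1 (border 'a')
j=4 s[j]='b': k: 1→0; π[4]=0 (border '')
j=5 s[j]='a': π[5]=1 (border 'a')
j=6 s[j]='a': π[6]=2 (border 'aa')
j=7 s[j]='b': π[7]=3 (border 'aab')
j=8 s[j]='a': π[8]=4 (border 'aaba')

[0, 1, 0, 1, 0, 1, 2, 3, 4]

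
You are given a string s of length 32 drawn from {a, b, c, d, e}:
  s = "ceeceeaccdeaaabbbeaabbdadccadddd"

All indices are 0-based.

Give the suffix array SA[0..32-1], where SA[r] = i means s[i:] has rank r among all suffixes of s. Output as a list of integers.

[11, 12, 18, 13, 19, 6, 23, 27, 14, 20, 15, 21, 16, 26, 25, 7, 8, 3, 0, 31, 22, 24, 30, 29, 28, 9, 10, 17, 5, 2, 4, 1]

rank | idx | suffix
   0 |  11 | aaabbbeaabbdadccadddd
   1 |  12 | aabbbeaabbdadccadddd
   2 |  18 | aabbdadccadddd
   3 |  13 | abbbeaabbdadccadddd
   4 |  19 | abbdadccadddd
   5 |   6 | accdeaaabbbeaabbdadccadddd
   6 |  23 | adccadddd
   7 |  27 | adddd
   8 |  14 | bbbeaabbdadccadddd
   9 |  20 | bbdadccadddd
  10 |  15 | bbeaabbdadccadddd
  11 |  21 | bdadccadddd
  12 |  16 | beaabbdadccadddd
  13 |  26 | cadddd
  14 |  25 | ccadddd
  15 |   7 | ccdeaaabbbeaabbdadccadddd
  16 |   8 | cdeaaabbbeaabbdadccadddd
  17 |   3 | ceeaccdeaaabbbeaabbdadccadddd
  18 |   0 | ceeceeaccdeaaabbbeaabbdadccadddd
  19 |  31 | d
  20 |  22 | dadccadddd
  21 |  24 | dccadddd
  22 |  30 | dd
  23 |  29 | ddd
  24 |  28 | dddd
  25 |   9 | deaaabbbeaabbdadccadddd
  26 |  10 | eaaabbbeaabbdadccadddd
  27 |  17 | eaabbdadccadddd
  28 |   5 | eaccdeaaabbbeaabbdadccadddd
  29 |   2 | eceeaccdeaaabbbeaabbdadccadddd
  30 |   4 | eeaccdeaaabbbeaabbdadccadddd
  31 |   1 | eeceeaccdeaaabbbeaabbdadccadddd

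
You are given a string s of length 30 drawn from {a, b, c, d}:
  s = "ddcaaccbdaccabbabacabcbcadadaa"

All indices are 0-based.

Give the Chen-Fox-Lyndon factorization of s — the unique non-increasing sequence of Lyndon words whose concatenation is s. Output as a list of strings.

["d", "d", "c", "aaccbdaccabbabacabcbcadad", "a", "a"]

emit factor 1: 'd' (i=0, period=1)
emit factor 2: 'd' (i=1, period=1)
emit factor 3: 'c' (i=2, period=1)
emit factor 4: 'aaccbdaccabbabacabcbcadad' (i=3, period=25)
emit factor 5: 'a' (i=28, period=1)
emit factor 6: 'a' (i=29, period=1)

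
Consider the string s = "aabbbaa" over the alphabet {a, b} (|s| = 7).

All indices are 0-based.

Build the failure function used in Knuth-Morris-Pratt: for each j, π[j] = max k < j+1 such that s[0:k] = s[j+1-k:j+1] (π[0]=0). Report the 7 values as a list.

π[0] = 0
j=1 s[j]='a': π[1]=1 (border 'a')
j=2 s[j]='b': k: 1→0; π[2]=0 (border '')
j=3 s[j]='b': π[3]=0 (border '')
j=4 s[j]='b': π[4]=0 (border '')
j=5 s[j]='a': π[5]=1 (border 'a')
j=6 s[j]='a': π[6]=2 (border 'aa')

[0, 1, 0, 0, 0, 1, 2]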